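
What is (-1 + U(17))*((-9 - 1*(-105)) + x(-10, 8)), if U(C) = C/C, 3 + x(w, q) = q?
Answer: 0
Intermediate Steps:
x(w, q) = -3 + q
U(C) = 1
(-1 + U(17))*((-9 - 1*(-105)) + x(-10, 8)) = (-1 + 1)*((-9 - 1*(-105)) + (-3 + 8)) = 0*((-9 + 105) + 5) = 0*(96 + 5) = 0*101 = 0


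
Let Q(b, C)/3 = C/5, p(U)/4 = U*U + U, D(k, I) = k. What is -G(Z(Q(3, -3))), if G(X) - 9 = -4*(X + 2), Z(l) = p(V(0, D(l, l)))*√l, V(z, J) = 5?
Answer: -1 + 288*I*√5 ≈ -1.0 + 643.99*I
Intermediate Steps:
p(U) = 4*U + 4*U² (p(U) = 4*(U*U + U) = 4*(U² + U) = 4*(U + U²) = 4*U + 4*U²)
Q(b, C) = 3*C/5 (Q(b, C) = 3*(C/5) = 3*C/5)
Z(l) = 120*√l (Z(l) = (4*5*(1 + 5))*√l = (4*5*6)*√l = 120*√l)
G(X) = 1 - 4*X (G(X) = 9 - 4*(X + 2) = 9 - 4*(2 + X) = 9 + (-8 - 4*X) = 1 - 4*X)
-G(Z(Q(3, -3))) = -(1 - 480*√((⅗)*(-3))) = -(1 - 480*√(-9/5)) = -(1 - 480*3*I*√5/5) = -(1 - 288*I*√5) = -1 + 288*I*√5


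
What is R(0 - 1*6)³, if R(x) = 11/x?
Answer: -1331/216 ≈ -6.1620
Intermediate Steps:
R(0 - 1*6)³ = (11/(0 - 1*6))³ = (11/(0 - 6))³ = (11/(-6))³ = (11*(-⅙))³ = (-11/6)³ = -1331/216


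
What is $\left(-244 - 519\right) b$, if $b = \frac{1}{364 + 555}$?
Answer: $- \frac{763}{919} \approx -0.83025$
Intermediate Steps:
$b = \frac{1}{919} \approx 0.0010881$
$\left(-244 - 519\right) b = \left(-244 - 519\right) \frac{1}{919} = \left(-763\right) \frac{1}{919} = - \frac{763}{919}$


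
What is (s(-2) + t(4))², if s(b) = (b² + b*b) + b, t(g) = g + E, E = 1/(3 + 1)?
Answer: 1681/16 ≈ 105.06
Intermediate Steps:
E = ¼ (E = 1/4 = ¼ ≈ 0.25000)
t(g) = ¼ + g (t(g) = g + ¼ = ¼ + g)
s(b) = b + 2*b² (s(b) = (b² + b²) + b = 2*b² + b = b + 2*b²)
(s(-2) + t(4))² = (-2*(1 + 2*(-2)) + (¼ + 4))² = (-2*(1 - 4) + 17/4)² = (-2*(-3) + 17/4)² = (6 + 17/4)² = (41/4)² = 1681/16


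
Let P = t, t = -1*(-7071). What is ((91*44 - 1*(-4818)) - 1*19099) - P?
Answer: -17348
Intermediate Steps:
t = 7071
P = 7071
((91*44 - 1*(-4818)) - 1*19099) - P = ((91*44 - 1*(-4818)) - 1*19099) - 1*7071 = ((4004 + 4818) - 19099) - 7071 = (8822 - 19099) - 7071 = -10277 - 7071 = -17348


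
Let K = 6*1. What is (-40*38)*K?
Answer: -9120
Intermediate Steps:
K = 6
(-40*38)*K = -40*38*6 = -1520*6 = -9120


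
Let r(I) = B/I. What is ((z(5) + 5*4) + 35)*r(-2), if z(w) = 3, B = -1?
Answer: 29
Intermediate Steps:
r(I) = -1/I
((z(5) + 5*4) + 35)*r(-2) = ((3 + 5*4) + 35)*(-1/(-2)) = ((3 + 20) + 35)*(-1*(-½)) = (23 + 35)*(½) = 58*(½) = 29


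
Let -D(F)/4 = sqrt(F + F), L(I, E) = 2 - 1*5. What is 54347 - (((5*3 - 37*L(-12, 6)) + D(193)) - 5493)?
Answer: 59714 + 4*sqrt(386) ≈ 59793.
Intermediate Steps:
L(I, E) = -3 (L(I, E) = 2 - 5 = -3)
D(F) = -4*sqrt(2)*sqrt(F) (D(F) = -4*sqrt(F + F) = -4*sqrt(2)*sqrt(F))
54347 - (((5*3 - 37*L(-12, 6)) + D(193)) - 5493) = 54347 - (((5*3 - 37*(-3)) - 4*sqrt(2)*sqrt(193)) - 5493) = 54347 - (((15 + 111) - 4*sqrt(386)) - 5493) = 54347 - ((126 - 4*sqrt(386)) - 5493) = 54347 - (-5367 - 4*sqrt(386)) = 54347 + (5367 + 4*sqrt(386)) = 59714 + 4*sqrt(386)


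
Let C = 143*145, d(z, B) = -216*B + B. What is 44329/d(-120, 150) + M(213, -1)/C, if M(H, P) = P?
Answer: -183838813/133740750 ≈ -1.3746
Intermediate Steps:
d(z, B) = -215*B
C = 20735
44329/d(-120, 150) + M(213, -1)/C = 44329/((-215*150)) - 1/20735 = 44329/(-32250) - 1*1/20735 = 44329*(-1/32250) - 1/20735 = -44329/32250 - 1/20735 = -183838813/133740750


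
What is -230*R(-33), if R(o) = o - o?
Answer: 0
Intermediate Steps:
R(o) = 0
-230*R(-33) = -230*0 = 0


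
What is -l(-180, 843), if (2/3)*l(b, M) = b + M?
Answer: -1989/2 ≈ -994.50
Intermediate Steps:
l(b, M) = 3*M/2 + 3*b/2 (l(b, M) = 3*(b + M)/2 = 3*(M + b)/2 = 3*M/2 + 3*b/2)
-l(-180, 843) = -((3/2)*843 + (3/2)*(-180)) = -(2529/2 - 270) = -1*1989/2 = -1989/2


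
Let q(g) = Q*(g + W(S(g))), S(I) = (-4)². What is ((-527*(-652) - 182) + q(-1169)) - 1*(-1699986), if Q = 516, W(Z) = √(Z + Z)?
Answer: 1440204 + 2064*√2 ≈ 1.4431e+6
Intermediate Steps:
S(I) = 16
W(Z) = √2*√Z (W(Z) = √(2*Z) = √2*√Z)
q(g) = 516*g + 2064*√2 (q(g) = 516*(g + √2*√16) = 516*(g + √2*4) = 516*(g + 4*√2) = 516*g + 2064*√2)
((-527*(-652) - 182) + q(-1169)) - 1*(-1699986) = ((-527*(-652) - 182) + (516*(-1169) + 2064*√2)) - 1*(-1699986) = ((343604 - 182) + (-603204 + 2064*√2)) + 1699986 = (343422 + (-603204 + 2064*√2)) + 1699986 = (-259782 + 2064*√2) + 1699986 = 1440204 + 2064*√2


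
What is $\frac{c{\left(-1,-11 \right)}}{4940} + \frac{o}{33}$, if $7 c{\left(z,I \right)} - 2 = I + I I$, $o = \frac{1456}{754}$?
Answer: $\frac{72988}{1181895} \approx 0.061755$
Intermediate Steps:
$o = \frac{56}{29}$ ($o = 1456 \cdot \frac{1}{754} = \frac{56}{29} \approx 1.931$)
$c{\left(z,I \right)} = \frac{2}{7} + \frac{I}{7} + \frac{I^{2}}{7}$ ($c{\left(z,I \right)} = \frac{2}{7} + \frac{I + I I}{7} = \frac{2}{7} + \frac{I + I^{2}}{7} = \frac{2}{7} + \left(\frac{I}{7} + \frac{I^{2}}{7}\right) = \frac{2}{7} + \frac{I}{7} + \frac{I^{2}}{7}$)
$\frac{c{\left(-1,-11 \right)}}{4940} + \frac{o}{33} = \frac{\frac{2}{7} + \frac{1}{7} \left(-11\right) + \frac{\left(-11\right)^{2}}{7}}{4940} + \frac{56}{29 \cdot 33} = \left(\frac{2}{7} - \frac{11}{7} + \frac{1}{7} \cdot 121\right) \frac{1}{4940} + \frac{56}{29} \cdot \frac{1}{33} = \left(\frac{2}{7} - \frac{11}{7} + \frac{121}{7}\right) \frac{1}{4940} + \frac{56}{957} = 16 \cdot \frac{1}{4940} + \frac{56}{957} = \frac{4}{1235} + \frac{56}{957} = \frac{72988}{1181895}$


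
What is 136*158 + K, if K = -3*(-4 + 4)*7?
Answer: 21488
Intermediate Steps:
K = 0 (K = -3*0*7 = 0*7 = 0)
136*158 + K = 136*158 + 0 = 21488 + 0 = 21488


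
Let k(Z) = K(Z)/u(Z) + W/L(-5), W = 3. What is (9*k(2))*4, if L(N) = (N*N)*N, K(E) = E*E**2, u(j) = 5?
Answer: 7092/125 ≈ 56.736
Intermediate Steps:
K(E) = E**3
L(N) = N**3 (L(N) = N**2*N = N**3)
k(Z) = -3/125 + Z**3/5 (k(Z) = Z**3/5 + 3/((-5)**3) = Z**3*(1/5) + 3/(-125) = Z**3/5 + 3*(-1/125) = Z**3/5 - 3/125 = -3/125 + Z**3/5)
(9*k(2))*4 = (9*(-3/125 + (1/5)*2**3))*4 = (9*(-3/125 + (1/5)*8))*4 = (9*(-3/125 + 8/5))*4 = (9*(197/125))*4 = (1773/125)*4 = 7092/125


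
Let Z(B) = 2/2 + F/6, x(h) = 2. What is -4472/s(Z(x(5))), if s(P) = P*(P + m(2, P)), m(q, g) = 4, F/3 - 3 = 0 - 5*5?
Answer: -1118/15 ≈ -74.533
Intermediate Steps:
F = -66 (F = 9 + 3*(0 - 5*5) = 9 + 3*(0 - 25) = 9 + 3*(-25) = 9 - 75 = -66)
Z(B) = -10 (Z(B) = 2/2 - 66/6 = 2*(½) - 66*⅙ = 1 - 11 = -10)
s(P) = P*(4 + P) (s(P) = P*(P + 4) = P*(4 + P))
-4472/s(Z(x(5))) = -4472*(-1/(10*(4 - 10))) = -4472/((-10*(-6))) = -4472/60 = -4472*1/60 = -1118/15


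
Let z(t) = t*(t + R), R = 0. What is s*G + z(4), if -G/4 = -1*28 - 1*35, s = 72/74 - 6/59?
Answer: 514232/2183 ≈ 235.56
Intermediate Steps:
s = 1902/2183 (s = 72*(1/74) - 6*1/59 = 36/37 - 6/59 = 1902/2183 ≈ 0.87128)
z(t) = t**2 (z(t) = t*(t + 0) = t*t = t**2)
G = 252 (G = -4*(-1*28 - 1*35) = -4*(-28 - 35) = -4*(-63) = 252)
s*G + z(4) = (1902/2183)*252 + 4**2 = 479304/2183 + 16 = 514232/2183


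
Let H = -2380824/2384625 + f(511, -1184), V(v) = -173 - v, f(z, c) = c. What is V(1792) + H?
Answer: -2503854983/794875 ≈ -3150.0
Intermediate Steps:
H = -941925608/794875 (H = -2380824/2384625 - 1184 = -2380824*1/2384625 - 1184 = -793608/794875 - 1184 = -941925608/794875 ≈ -1185.0)
V(1792) + H = (-173 - 1*1792) - 941925608/794875 = (-173 - 1792) - 941925608/794875 = -1965 - 941925608/794875 = -2503854983/794875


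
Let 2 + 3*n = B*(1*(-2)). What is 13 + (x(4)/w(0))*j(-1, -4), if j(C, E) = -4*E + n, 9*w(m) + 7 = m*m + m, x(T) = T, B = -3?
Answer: -533/7 ≈ -76.143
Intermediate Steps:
n = 4/3 (n = -2/3 + (-3*(-2))/3 = -2/3 + (1/3)*6 = -2/3 + 2 = 4/3 ≈ 1.3333)
w(m) = -7/9 + m/9 + m**2/9 (w(m) = -7/9 + (m*m + m)/9 = -7/9 + (m**2 + m)/9 = -7/9 + (m + m**2)/9 = -7/9 + (m/9 + m**2/9) = -7/9 + m/9 + m**2/9)
j(C, E) = 4/3 - 4*E (j(C, E) = -4*E + 4/3 = 4/3 - 4*E)
13 + (x(4)/w(0))*j(-1, -4) = 13 + (4/(-7/9 + (1/9)*0 + (1/9)*0**2))*(4/3 - 4*(-4)) = 13 + (4/(-7/9 + 0 + (1/9)*0))*(4/3 + 16) = 13 + (4/(-7/9 + 0 + 0))*(52/3) = 13 + (4/(-7/9))*(52/3) = 13 + (4*(-9/7))*(52/3) = 13 - 36/7*52/3 = 13 - 624/7 = -533/7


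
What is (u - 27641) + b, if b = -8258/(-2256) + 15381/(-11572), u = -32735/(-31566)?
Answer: -158163186062903/5722747448 ≈ -27638.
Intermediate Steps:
u = 32735/31566 (u = -32735*(-1/31566) = 32735/31566 ≈ 1.0370)
b = 7607755/3263304 (b = -8258*(-1/2256) + 15381*(-1/11572) = 4129/1128 - 15381/11572 = 7607755/3263304 ≈ 2.3313)
(u - 27641) + b = (32735/31566 - 27641) + 7607755/3263304 = -872483071/31566 + 7607755/3263304 = -158163186062903/5722747448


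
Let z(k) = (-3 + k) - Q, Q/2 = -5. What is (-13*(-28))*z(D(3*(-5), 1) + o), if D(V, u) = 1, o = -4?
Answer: 1456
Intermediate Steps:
Q = -10 (Q = 2*(-5) = -10)
z(k) = 7 + k (z(k) = (-3 + k) - 1*(-10) = (-3 + k) + 10 = 7 + k)
(-13*(-28))*z(D(3*(-5), 1) + o) = (-13*(-28))*(7 + (1 - 4)) = 364*(7 - 3) = 364*4 = 1456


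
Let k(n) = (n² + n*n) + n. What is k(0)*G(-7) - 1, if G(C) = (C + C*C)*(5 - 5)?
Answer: -1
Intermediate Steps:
k(n) = n + 2*n² (k(n) = (n² + n²) + n = 2*n² + n = n + 2*n²)
G(C) = 0 (G(C) = (C + C²)*0 = 0)
k(0)*G(-7) - 1 = (0*(1 + 2*0))*0 - 1 = (0*(1 + 0))*0 - 1 = (0*1)*0 - 1 = 0*0 - 1 = 0 - 1 = -1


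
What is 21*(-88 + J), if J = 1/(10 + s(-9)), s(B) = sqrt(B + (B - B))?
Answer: -201222/109 - 63*I/109 ≈ -1846.1 - 0.57798*I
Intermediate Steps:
s(B) = sqrt(B) (s(B) = sqrt(B + 0) = sqrt(B))
J = (10 - 3*I)/109 (J = 1/(10 + sqrt(-9)) = 1/(10 + 3*I) = (10 - 3*I)/109 ≈ 0.091743 - 0.027523*I)
21*(-88 + J) = 21*(-88 + (10/109 - 3*I/109)) = 21*(-9582/109 - 3*I/109) = -201222/109 - 63*I/109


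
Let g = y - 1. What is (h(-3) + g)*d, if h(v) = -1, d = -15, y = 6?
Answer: -60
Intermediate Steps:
g = 5 (g = 6 - 1 = 5)
(h(-3) + g)*d = (-1 + 5)*(-15) = 4*(-15) = -60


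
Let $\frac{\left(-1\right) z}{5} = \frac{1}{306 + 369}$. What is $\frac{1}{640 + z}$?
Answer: $\frac{135}{86399} \approx 0.0015625$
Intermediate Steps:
$z = - \frac{1}{135}$ ($z = - \frac{5}{306 + 369} = - \frac{5}{675} = \left(-5\right) \frac{1}{675} = - \frac{1}{135} \approx -0.0074074$)
$\frac{1}{640 + z} = \frac{1}{640 - \frac{1}{135}} = \frac{1}{\frac{86399}{135}} = \frac{135}{86399}$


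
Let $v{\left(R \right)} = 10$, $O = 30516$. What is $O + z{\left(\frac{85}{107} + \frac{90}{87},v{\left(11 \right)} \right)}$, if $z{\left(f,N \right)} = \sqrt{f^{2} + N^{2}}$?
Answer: $30516 + \frac{5 \sqrt{39802661}}{3103} \approx 30526.0$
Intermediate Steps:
$z{\left(f,N \right)} = \sqrt{N^{2} + f^{2}}$
$O + z{\left(\frac{85}{107} + \frac{90}{87},v{\left(11 \right)} \right)} = 30516 + \sqrt{10^{2} + \left(\frac{85}{107} + \frac{90}{87}\right)^{2}} = 30516 + \sqrt{100 + \left(85 \cdot \frac{1}{107} + 90 \cdot \frac{1}{87}\right)^{2}} = 30516 + \sqrt{100 + \left(\frac{85}{107} + \frac{30}{29}\right)^{2}} = 30516 + \sqrt{100 + \left(\frac{5675}{3103}\right)^{2}} = 30516 + \sqrt{100 + \frac{32205625}{9628609}} = 30516 + \sqrt{\frac{995066525}{9628609}} = 30516 + \frac{5 \sqrt{39802661}}{3103}$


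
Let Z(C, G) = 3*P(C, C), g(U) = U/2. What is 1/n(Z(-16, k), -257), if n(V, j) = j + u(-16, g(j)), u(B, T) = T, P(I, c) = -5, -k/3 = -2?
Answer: -2/771 ≈ -0.0025940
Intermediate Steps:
k = 6 (k = -3*(-2) = 6)
g(U) = U/2 (g(U) = U*(½) = U/2)
Z(C, G) = -15 (Z(C, G) = 3*(-5) = -15)
n(V, j) = 3*j/2 (n(V, j) = j + j/2 = 3*j/2)
1/n(Z(-16, k), -257) = 1/((3/2)*(-257)) = 1/(-771/2) = -2/771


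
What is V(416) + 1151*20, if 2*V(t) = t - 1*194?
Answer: 23131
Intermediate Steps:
V(t) = -97 + t/2 (V(t) = (t - 1*194)/2 = (t - 194)/2 = (-194 + t)/2 = -97 + t/2)
V(416) + 1151*20 = (-97 + (½)*416) + 1151*20 = (-97 + 208) + 23020 = 111 + 23020 = 23131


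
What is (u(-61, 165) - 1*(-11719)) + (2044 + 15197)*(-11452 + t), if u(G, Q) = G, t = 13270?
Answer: 31355796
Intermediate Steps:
(u(-61, 165) - 1*(-11719)) + (2044 + 15197)*(-11452 + t) = (-61 - 1*(-11719)) + (2044 + 15197)*(-11452 + 13270) = (-61 + 11719) + 17241*1818 = 11658 + 31344138 = 31355796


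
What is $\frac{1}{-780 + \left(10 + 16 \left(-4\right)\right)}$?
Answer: $- \frac{1}{834} \approx -0.001199$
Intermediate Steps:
$\frac{1}{-780 + \left(10 + 16 \left(-4\right)\right)} = \frac{1}{-780 + \left(10 - 64\right)} = \frac{1}{-780 - 54} = \frac{1}{-834} = - \frac{1}{834}$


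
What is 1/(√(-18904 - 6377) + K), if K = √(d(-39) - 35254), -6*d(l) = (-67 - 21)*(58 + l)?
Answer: 477*I/29083 - I*√314778/29083 ≈ -0.00289*I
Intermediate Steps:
d(l) = 2552/3 + 44*l/3 (d(l) = -(-67 - 21)*(58 + l)/6 = -(-44)*(58 + l)/3 = -(-5104 - 88*l)/6 = 2552/3 + 44*l/3)
K = I*√314778/3 (K = √((2552/3 + (44/3)*(-39)) - 35254) = √((2552/3 - 572) - 35254) = √(836/3 - 35254) = √(-104926/3) = I*√314778/3 ≈ 187.02*I)
1/(√(-18904 - 6377) + K) = 1/(√(-18904 - 6377) + I*√314778/3) = 1/(√(-25281) + I*√314778/3) = 1/(159*I + I*√314778/3)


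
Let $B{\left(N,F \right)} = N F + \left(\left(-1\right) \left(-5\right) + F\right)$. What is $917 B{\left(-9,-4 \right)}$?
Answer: $33929$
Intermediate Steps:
$B{\left(N,F \right)} = 5 + F + F N$ ($B{\left(N,F \right)} = F N + \left(5 + F\right) = 5 + F + F N$)
$917 B{\left(-9,-4 \right)} = 917 \left(5 - 4 - -36\right) = 917 \left(5 - 4 + 36\right) = 917 \cdot 37 = 33929$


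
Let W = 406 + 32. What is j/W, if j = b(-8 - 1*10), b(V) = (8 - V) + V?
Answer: 4/219 ≈ 0.018265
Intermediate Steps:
W = 438
b(V) = 8
j = 8
j/W = 8/438 = 8*(1/438) = 4/219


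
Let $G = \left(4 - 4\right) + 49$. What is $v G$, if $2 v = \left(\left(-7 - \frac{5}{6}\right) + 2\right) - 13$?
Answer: $- \frac{5537}{12} \approx -461.42$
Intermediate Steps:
$G = 49$ ($G = 0 + 49 = 49$)
$v = - \frac{113}{12}$ ($v = \frac{\left(\left(-7 - \frac{5}{6}\right) + 2\right) - 13}{2} = \frac{\left(- \frac{47}{6} + 2\right) - 13}{2} = \frac{- \frac{35}{6} - 13}{2} = \frac{1}{2} \left(- \frac{113}{6}\right) = - \frac{113}{12} \approx -9.4167$)
$v G = \left(- \frac{113}{12}\right) 49 = - \frac{5537}{12}$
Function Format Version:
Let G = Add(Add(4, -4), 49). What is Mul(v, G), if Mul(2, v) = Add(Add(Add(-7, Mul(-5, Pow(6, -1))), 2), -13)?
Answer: Rational(-5537, 12) ≈ -461.42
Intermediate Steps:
G = 49 (G = Add(0, 49) = 49)
v = Rational(-113, 12) (v = Mul(Rational(1, 2), Add(Add(Add(-7, Mul(-5, Pow(6, -1))), 2), -13)) = Mul(Rational(1, 2), Add(Add(Add(-7, Mul(-5, Rational(1, 6))), 2), -13)) = Mul(Rational(1, 2), Add(Add(Add(-7, Rational(-5, 6)), 2), -13)) = Mul(Rational(1, 2), Add(Add(Rational(-47, 6), 2), -13)) = Mul(Rational(1, 2), Add(Rational(-35, 6), -13)) = Mul(Rational(1, 2), Rational(-113, 6)) = Rational(-113, 12) ≈ -9.4167)
Mul(v, G) = Mul(Rational(-113, 12), 49) = Rational(-5537, 12)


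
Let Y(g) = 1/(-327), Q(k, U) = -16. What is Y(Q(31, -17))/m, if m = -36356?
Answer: 1/11888412 ≈ 8.4116e-8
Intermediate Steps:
Y(g) = -1/327
Y(Q(31, -17))/m = -1/327/(-36356) = -1/327*(-1/36356) = 1/11888412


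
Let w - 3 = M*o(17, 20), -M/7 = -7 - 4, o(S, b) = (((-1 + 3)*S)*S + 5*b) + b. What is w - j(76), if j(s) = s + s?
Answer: 53597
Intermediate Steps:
j(s) = 2*s
o(S, b) = 2*S² + 6*b (o(S, b) = ((2*S)*S + 5*b) + b = (2*S² + 5*b) + b = 2*S² + 6*b)
M = 77 (M = -7*(-7 - 4) = -7*(-11) = 77)
w = 53749 (w = 3 + 77*(2*17² + 6*20) = 3 + 77*(2*289 + 120) = 3 + 77*(578 + 120) = 3 + 77*698 = 3 + 53746 = 53749)
w - j(76) = 53749 - 2*76 = 53749 - 1*152 = 53749 - 152 = 53597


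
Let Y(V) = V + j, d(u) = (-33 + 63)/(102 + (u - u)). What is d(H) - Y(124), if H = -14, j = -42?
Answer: -1389/17 ≈ -81.706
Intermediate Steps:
d(u) = 5/17 (d(u) = 30/(102 + 0) = 30/102 = 30*(1/102) = 5/17)
Y(V) = -42 + V (Y(V) = V - 42 = -42 + V)
d(H) - Y(124) = 5/17 - (-42 + 124) = 5/17 - 1*82 = 5/17 - 82 = -1389/17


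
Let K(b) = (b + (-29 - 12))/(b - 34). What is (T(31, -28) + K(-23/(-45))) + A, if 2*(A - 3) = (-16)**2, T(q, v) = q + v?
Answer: 203760/1507 ≈ 135.21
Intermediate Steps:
K(b) = (-41 + b)/(-34 + b) (K(b) = (b - 41)/(-34 + b) = (-41 + b)/(-34 + b))
A = 131 (A = 3 + (1/2)*(-16)**2 = 3 + (1/2)*256 = 3 + 128 = 131)
(T(31, -28) + K(-23/(-45))) + A = ((31 - 28) + (-41 - 23/(-45))/(-34 - 23/(-45))) + 131 = (3 + (-41 - 23*(-1/45))/(-34 - 23*(-1/45))) + 131 = (3 + (-41 + 23/45)/(-34 + 23/45)) + 131 = (3 - 1822/45/(-1507/45)) + 131 = (3 - 45/1507*(-1822/45)) + 131 = (3 + 1822/1507) + 131 = 6343/1507 + 131 = 203760/1507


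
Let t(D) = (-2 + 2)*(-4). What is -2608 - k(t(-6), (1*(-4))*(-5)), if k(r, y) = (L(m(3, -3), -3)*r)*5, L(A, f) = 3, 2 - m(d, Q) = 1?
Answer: -2608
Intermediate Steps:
m(d, Q) = 1 (m(d, Q) = 2 - 1*1 = 2 - 1 = 1)
t(D) = 0 (t(D) = 0*(-4) = 0)
k(r, y) = 15*r (k(r, y) = (3*r)*5 = 15*r)
-2608 - k(t(-6), (1*(-4))*(-5)) = -2608 - 15*0 = -2608 - 1*0 = -2608 + 0 = -2608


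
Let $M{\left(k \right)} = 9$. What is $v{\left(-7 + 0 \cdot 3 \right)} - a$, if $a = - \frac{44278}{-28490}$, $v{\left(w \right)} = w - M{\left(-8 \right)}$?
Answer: $- \frac{250059}{14245} \approx -17.554$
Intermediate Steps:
$v{\left(w \right)} = -9 + w$ ($v{\left(w \right)} = w - 9 = -9 + w$)
$a = \frac{22139}{14245}$ ($a = \left(-44278\right) \left(- \frac{1}{28490}\right) = \frac{22139}{14245} \approx 1.5542$)
$v{\left(-7 + 0 \cdot 3 \right)} - a = \left(-9 + \left(-7 + 0 \cdot 3\right)\right) - \frac{22139}{14245} = \left(-9 + \left(-7 + 0\right)\right) - \frac{22139}{14245} = \left(-9 - 7\right) - \frac{22139}{14245} = -16 - \frac{22139}{14245} = - \frac{250059}{14245}$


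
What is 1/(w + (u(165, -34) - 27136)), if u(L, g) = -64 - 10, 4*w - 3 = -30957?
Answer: -2/69897 ≈ -2.8614e-5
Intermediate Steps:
w = -15477/2 (w = ¾ + (¼)*(-30957) = ¾ - 30957/4 = -15477/2 ≈ -7738.5)
u(L, g) = -74
1/(w + (u(165, -34) - 27136)) = 1/(-15477/2 + (-74 - 27136)) = 1/(-15477/2 - 27210) = 1/(-69897/2) = -2/69897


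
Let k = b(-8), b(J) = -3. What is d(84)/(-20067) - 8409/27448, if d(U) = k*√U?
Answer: -8409/27448 + 2*√21/6689 ≈ -0.30499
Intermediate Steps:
k = -3
d(U) = -3*√U
d(84)/(-20067) - 8409/27448 = -6*√21/(-20067) - 8409/27448 = -6*√21*(-1/20067) - 8409*1/27448 = -6*√21*(-1/20067) - 8409/27448 = 2*√21/6689 - 8409/27448 = -8409/27448 + 2*√21/6689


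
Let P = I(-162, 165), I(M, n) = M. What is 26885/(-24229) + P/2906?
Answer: -41026454/35204737 ≈ -1.1654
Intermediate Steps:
P = -162
26885/(-24229) + P/2906 = 26885/(-24229) - 162/2906 = 26885*(-1/24229) - 162*1/2906 = -26885/24229 - 81/1453 = -41026454/35204737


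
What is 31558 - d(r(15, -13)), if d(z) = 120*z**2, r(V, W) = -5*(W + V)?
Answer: 19558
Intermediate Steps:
r(V, W) = -5*V - 5*W (r(V, W) = -5*(V + W) = -5*V - 5*W)
31558 - d(r(15, -13)) = 31558 - 120*(-5*15 - 5*(-13))**2 = 31558 - 120*(-75 + 65)**2 = 31558 - 120*(-10)**2 = 31558 - 120*100 = 31558 - 1*12000 = 31558 - 12000 = 19558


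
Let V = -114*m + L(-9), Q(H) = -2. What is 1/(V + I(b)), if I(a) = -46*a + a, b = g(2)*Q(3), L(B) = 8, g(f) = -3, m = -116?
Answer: 1/12962 ≈ 7.7149e-5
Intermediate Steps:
V = 13232 (V = -114*(-116) + 8 = 13224 + 8 = 13232)
b = 6 (b = -3*(-2) = 6)
I(a) = -45*a
1/(V + I(b)) = 1/(13232 - 45*6) = 1/(13232 - 270) = 1/12962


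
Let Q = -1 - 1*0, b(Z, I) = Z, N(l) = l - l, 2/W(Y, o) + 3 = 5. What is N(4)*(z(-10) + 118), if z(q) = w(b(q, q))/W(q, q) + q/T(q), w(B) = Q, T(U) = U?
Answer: 0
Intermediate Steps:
W(Y, o) = 1 (W(Y, o) = 2/(-3 + 5) = 2/2 = 2*(½) = 1)
N(l) = 0
Q = -1 (Q = -1 + 0 = -1)
w(B) = -1
z(q) = 0 (z(q) = -1/1 + q/q = -1*1 + 1 = -1 + 1 = 0)
N(4)*(z(-10) + 118) = 0*(0 + 118) = 0*118 = 0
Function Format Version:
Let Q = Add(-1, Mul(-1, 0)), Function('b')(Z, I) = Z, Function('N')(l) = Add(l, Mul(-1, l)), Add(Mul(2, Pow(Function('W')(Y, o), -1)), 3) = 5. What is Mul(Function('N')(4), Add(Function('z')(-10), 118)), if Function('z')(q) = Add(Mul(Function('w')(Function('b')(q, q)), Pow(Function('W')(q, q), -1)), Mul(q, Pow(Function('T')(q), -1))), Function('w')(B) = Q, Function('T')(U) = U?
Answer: 0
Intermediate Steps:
Function('W')(Y, o) = 1 (Function('W')(Y, o) = Mul(2, Pow(Add(-3, 5), -1)) = Mul(2, Pow(2, -1)) = Mul(2, Rational(1, 2)) = 1)
Function('N')(l) = 0
Q = -1 (Q = Add(-1, 0) = -1)
Function('w')(B) = -1
Function('z')(q) = 0 (Function('z')(q) = Add(Mul(-1, Pow(1, -1)), Mul(q, Pow(q, -1))) = Add(Mul(-1, 1), 1) = Add(-1, 1) = 0)
Mul(Function('N')(4), Add(Function('z')(-10), 118)) = Mul(0, Add(0, 118)) = Mul(0, 118) = 0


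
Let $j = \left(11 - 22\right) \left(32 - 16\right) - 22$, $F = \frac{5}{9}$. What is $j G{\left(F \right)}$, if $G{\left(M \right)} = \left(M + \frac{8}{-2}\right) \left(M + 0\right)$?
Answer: $\frac{3410}{9} \approx 378.89$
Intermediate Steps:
$F = \frac{5}{9}$ ($F = 5 \cdot \frac{1}{9} = \frac{5}{9} \approx 0.55556$)
$G{\left(M \right)} = M \left(-4 + M\right)$ ($G{\left(M \right)} = \left(M + 8 \left(- \frac{1}{2}\right)\right) M = \left(M - 4\right) M = \left(-4 + M\right) M = M \left(-4 + M\right)$)
$j = -198$ ($j = \left(-11\right) 16 - 22 = -176 - 22 = -198$)
$j G{\left(F \right)} = - 198 \frac{5 \left(-4 + \frac{5}{9}\right)}{9} = - 198 \cdot \frac{5}{9} \left(- \frac{31}{9}\right) = \left(-198\right) \left(- \frac{155}{81}\right) = \frac{3410}{9}$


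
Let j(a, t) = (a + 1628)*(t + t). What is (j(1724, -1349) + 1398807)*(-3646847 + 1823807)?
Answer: 13936938442560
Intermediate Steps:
j(a, t) = 2*t*(1628 + a) (j(a, t) = (1628 + a)*(2*t) = 2*t*(1628 + a))
(j(1724, -1349) + 1398807)*(-3646847 + 1823807) = (2*(-1349)*(1628 + 1724) + 1398807)*(-3646847 + 1823807) = (2*(-1349)*3352 + 1398807)*(-1823040) = (-9043696 + 1398807)*(-1823040) = -7644889*(-1823040) = 13936938442560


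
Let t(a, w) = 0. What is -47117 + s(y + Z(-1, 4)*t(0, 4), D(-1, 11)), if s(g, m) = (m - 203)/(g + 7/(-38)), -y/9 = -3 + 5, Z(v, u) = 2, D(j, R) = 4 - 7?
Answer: -32550019/691 ≈ -47106.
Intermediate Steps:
D(j, R) = -3
y = -18 (y = -9*(-3 + 5) = -9*2 = -18)
s(g, m) = (-203 + m)/(-7/38 + g) (s(g, m) = (-203 + m)/(g + 7*(-1/38)) = (-203 + m)/(g - 7/38) = (-203 + m)/(-7/38 + g))
-47117 + s(y + Z(-1, 4)*t(0, 4), D(-1, 11)) = -47117 + 38*(-203 - 3)/(-7 + 38*(-18 + 2*0)) = -47117 + 38*(-206)/(-7 + 38*(-18 + 0)) = -47117 + 38*(-206)/(-7 + 38*(-18)) = -47117 + 38*(-206)/(-7 - 684) = -47117 + 38*(-206)/(-691) = -47117 + 38*(-1/691)*(-206) = -47117 + 7828/691 = -32550019/691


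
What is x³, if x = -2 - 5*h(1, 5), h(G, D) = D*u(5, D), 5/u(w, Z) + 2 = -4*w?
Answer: 531441/10648 ≈ 49.910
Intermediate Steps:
u(w, Z) = 5/(-2 - 4*w)
h(G, D) = -5*D/22 (h(G, D) = D*(-5/(2 + 4*5)) = D*(-5/(2 + 20)) = D*(-5/22) = -5*D/22)
x = 81/22 (x = -2 - (-25)*5/22 = -2 - 5*(-25/22) = -2 + 125/22 = 81/22 ≈ 3.6818)
x³ = (81/22)³ = 531441/10648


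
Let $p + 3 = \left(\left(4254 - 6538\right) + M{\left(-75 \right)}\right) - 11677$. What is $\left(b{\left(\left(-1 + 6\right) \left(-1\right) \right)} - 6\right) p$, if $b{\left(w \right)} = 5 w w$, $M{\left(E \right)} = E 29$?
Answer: $-1920541$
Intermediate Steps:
$M{\left(E \right)} = 29 E$
$b{\left(w \right)} = 5 w^{2}$
$p = -16139$ ($p = -3 + \left(\left(\left(4254 - 6538\right) + 29 \left(-75\right)\right) - 11677\right) = -3 - 16136 = -16139$)
$\left(b{\left(\left(-1 + 6\right) \left(-1\right) \right)} - 6\right) p = \left(5 \left(\left(-1 + 6\right) \left(-1\right)\right)^{2} - 6\right) \left(-16139\right) = \left(5 \left(5 \left(-1\right)\right)^{2} - 6\right) \left(-16139\right) = \left(5 \left(-5\right)^{2} - 6\right) \left(-16139\right) = \left(5 \cdot 25 - 6\right) \left(-16139\right) = \left(125 - 6\right) \left(-16139\right) = 119 \left(-16139\right) = -1920541$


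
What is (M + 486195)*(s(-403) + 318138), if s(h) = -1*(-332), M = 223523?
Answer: 226023891460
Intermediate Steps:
s(h) = 332
(M + 486195)*(s(-403) + 318138) = (223523 + 486195)*(332 + 318138) = 709718*318470 = 226023891460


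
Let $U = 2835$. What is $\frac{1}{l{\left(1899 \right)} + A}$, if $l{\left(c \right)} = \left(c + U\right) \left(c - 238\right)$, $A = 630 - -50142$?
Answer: $\frac{1}{7913946} \approx 1.2636 \cdot 10^{-7}$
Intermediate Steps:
$A = 50772$ ($A = 630 + 50142 = 50772$)
$l{\left(c \right)} = \left(-238 + c\right) \left(2835 + c\right)$ ($l{\left(c \right)} = \left(c + 2835\right) \left(c - 238\right) = \left(2835 + c\right) \left(-238 + c\right) = \left(-238 + c\right) \left(2835 + c\right)$)
$\frac{1}{l{\left(1899 \right)} + A} = \frac{1}{\left(-674730 + 1899^{2} + 2597 \cdot 1899\right) + 50772} = \frac{1}{\left(-674730 + 3606201 + 4931703\right) + 50772} = \frac{1}{7863174 + 50772} = \frac{1}{7913946}$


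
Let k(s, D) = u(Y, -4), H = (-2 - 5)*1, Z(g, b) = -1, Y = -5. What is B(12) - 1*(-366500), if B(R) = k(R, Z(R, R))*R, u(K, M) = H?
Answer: 366416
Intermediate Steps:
H = -7 (H = -7*1 = -7)
u(K, M) = -7
k(s, D) = -7
B(R) = -7*R
B(12) - 1*(-366500) = -7*12 - 1*(-366500) = -84 + 366500 = 366416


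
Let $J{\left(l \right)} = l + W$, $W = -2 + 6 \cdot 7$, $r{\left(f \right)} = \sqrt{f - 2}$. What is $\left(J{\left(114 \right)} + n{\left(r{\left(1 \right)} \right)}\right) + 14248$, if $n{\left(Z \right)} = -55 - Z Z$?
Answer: $14348$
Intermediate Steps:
$r{\left(f \right)} = \sqrt{-2 + f}$
$n{\left(Z \right)} = -55 - Z^{2}$
$W = 40$ ($W = -2 + 42 = 40$)
$J{\left(l \right)} = 40 + l$ ($J{\left(l \right)} = l + 40 = 40 + l$)
$\left(J{\left(114 \right)} + n{\left(r{\left(1 \right)} \right)}\right) + 14248 = \left(\left(40 + 114\right) - \left(55 + \left(\sqrt{-2 + 1}\right)^{2}\right)\right) + 14248 = \left(154 - \left(55 + \left(\sqrt{-1}\right)^{2}\right)\right) + 14248 = \left(154 - \left(55 + i^{2}\right)\right) + 14248 = \left(154 - 54\right) + 14248 = 100 + 14248 = 14348$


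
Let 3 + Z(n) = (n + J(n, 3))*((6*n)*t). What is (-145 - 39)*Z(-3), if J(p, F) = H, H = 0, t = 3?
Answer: -29256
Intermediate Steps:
J(p, F) = 0
Z(n) = -3 + 18*n² (Z(n) = -3 + (n + 0)*((6*n)*3) = -3 + n*(18*n) = -3 + 18*n²)
(-145 - 39)*Z(-3) = (-145 - 39)*(-3 + 18*(-3)²) = -184*(-3 + 18*9) = -184*(-3 + 162) = -184*159 = -29256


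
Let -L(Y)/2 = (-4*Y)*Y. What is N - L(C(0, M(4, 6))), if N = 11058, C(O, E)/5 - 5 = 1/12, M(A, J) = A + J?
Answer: 106019/18 ≈ 5889.9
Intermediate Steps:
C(O, E) = 305/12 (C(O, E) = 25 + 5*(1/12) = 25 + 5/12 = 305/12)
L(Y) = 8*Y² (L(Y) = -2*(-4*Y)*Y = -(-8)*Y² = 8*Y²)
N - L(C(0, M(4, 6))) = 11058 - 8*(305/12)² = 11058 - 8*93025/144 = 11058 - 1*93025/18 = 11058 - 93025/18 = 106019/18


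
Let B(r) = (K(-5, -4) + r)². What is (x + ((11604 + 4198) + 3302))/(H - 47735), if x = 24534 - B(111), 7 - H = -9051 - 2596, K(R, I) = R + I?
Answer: -11078/12027 ≈ -0.92109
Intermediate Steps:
K(R, I) = I + R
B(r) = (-9 + r)² (B(r) = ((-4 - 5) + r)² = (-9 + r)²)
H = 11654 (H = 7 - (-9051 - 2596) = 7 - 1*(-11647) = 7 + 11647 = 11654)
x = 14130 (x = 24534 - (-9 + 111)² = 24534 - 1*102² = 24534 - 1*10404 = 24534 - 10404 = 14130)
(x + ((11604 + 4198) + 3302))/(H - 47735) = (14130 + ((11604 + 4198) + 3302))/(11654 - 47735) = (14130 + (15802 + 3302))/(-36081) = (14130 + 19104)*(-1/36081) = 33234*(-1/36081) = -11078/12027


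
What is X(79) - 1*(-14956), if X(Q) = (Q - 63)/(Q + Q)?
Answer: 1181532/79 ≈ 14956.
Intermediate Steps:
X(Q) = (-63 + Q)/(2*Q) (X(Q) = (-63 + Q)/((2*Q)) = (-63 + Q)*(1/(2*Q)) = (-63 + Q)/(2*Q))
X(79) - 1*(-14956) = (1/2)*(-63 + 79)/79 - 1*(-14956) = (1/2)*(1/79)*16 + 14956 = 8/79 + 14956 = 1181532/79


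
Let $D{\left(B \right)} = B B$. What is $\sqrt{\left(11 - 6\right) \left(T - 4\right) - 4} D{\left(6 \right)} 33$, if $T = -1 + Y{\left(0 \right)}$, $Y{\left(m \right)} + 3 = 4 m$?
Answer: $2376 i \sqrt{11} \approx 7880.3 i$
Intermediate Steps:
$Y{\left(m \right)} = -3 + 4 m$
$D{\left(B \right)} = B^{2}$
$T = -4$ ($T = -1 + \left(-3 + 4 \cdot 0\right) = -1 + \left(-3 + 0\right) = -1 - 3 = -4$)
$\sqrt{\left(11 - 6\right) \left(T - 4\right) - 4} D{\left(6 \right)} 33 = \sqrt{\left(11 - 6\right) \left(-4 - 4\right) - 4} \cdot 6^{2} \cdot 33 = \sqrt{5 \left(-8\right) - 4} \cdot 36 \cdot 33 = \sqrt{-40 - 4} \cdot 36 \cdot 33 = \sqrt{-44} \cdot 36 \cdot 33 = 2 i \sqrt{11} \cdot 36 \cdot 33 = 72 i \sqrt{11} \cdot 33 = 2376 i \sqrt{11}$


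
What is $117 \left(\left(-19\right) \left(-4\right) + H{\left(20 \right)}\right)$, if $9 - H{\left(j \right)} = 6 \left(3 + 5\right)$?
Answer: $4329$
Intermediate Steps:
$H{\left(j \right)} = -39$ ($H{\left(j \right)} = 9 - 6 \left(3 + 5\right) = 9 - 6 \cdot 8 = 9 - 48 = -39$)
$117 \left(\left(-19\right) \left(-4\right) + H{\left(20 \right)}\right) = 117 \left(\left(-19\right) \left(-4\right) - 39\right) = 117 \left(76 - 39\right) = 117 \cdot 37 = 4329$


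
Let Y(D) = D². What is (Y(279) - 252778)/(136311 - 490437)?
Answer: 174937/354126 ≈ 0.49400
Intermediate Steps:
(Y(279) - 252778)/(136311 - 490437) = (279² - 252778)/(136311 - 490437) = (77841 - 252778)/(-354126) = -174937*(-1/354126) = 174937/354126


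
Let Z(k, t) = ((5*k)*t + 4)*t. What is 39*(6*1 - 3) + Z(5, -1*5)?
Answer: 722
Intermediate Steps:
Z(k, t) = t*(4 + 5*k*t) (Z(k, t) = (5*k*t + 4)*t = (4 + 5*k*t)*t = t*(4 + 5*k*t))
39*(6*1 - 3) + Z(5, -1*5) = 39*(6*1 - 3) + (-1*5)*(4 + 5*5*(-1*5)) = 39*(6 - 3) - 5*(4 + 5*5*(-5)) = 39*3 - 5*(4 - 125) = 117 - 5*(-121) = 117 + 605 = 722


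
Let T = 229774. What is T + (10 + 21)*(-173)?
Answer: 224411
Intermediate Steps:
T + (10 + 21)*(-173) = 229774 + (10 + 21)*(-173) = 229774 + 31*(-173) = 229774 - 5363 = 224411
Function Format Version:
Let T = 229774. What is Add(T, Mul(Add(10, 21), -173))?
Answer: 224411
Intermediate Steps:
Add(T, Mul(Add(10, 21), -173)) = Add(229774, Mul(Add(10, 21), -173)) = Add(229774, Mul(31, -173)) = Add(229774, -5363) = 224411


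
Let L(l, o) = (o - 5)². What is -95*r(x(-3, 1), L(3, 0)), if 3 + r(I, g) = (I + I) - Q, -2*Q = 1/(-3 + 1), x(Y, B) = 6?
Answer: -3325/4 ≈ -831.25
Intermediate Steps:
L(l, o) = (-5 + o)²
Q = ¼ (Q = -1/(2*(-3 + 1)) = -½/(-2) = -½*(-½) = ¼ ≈ 0.25000)
r(I, g) = -13/4 + 2*I (r(I, g) = -3 + ((I + I) - 1*¼) = -3 + (2*I - ¼) = -3 + (-¼ + 2*I) = -13/4 + 2*I)
-95*r(x(-3, 1), L(3, 0)) = -95*(-13/4 + 2*6) = -95*(-13/4 + 12) = -95*35/4 = -3325/4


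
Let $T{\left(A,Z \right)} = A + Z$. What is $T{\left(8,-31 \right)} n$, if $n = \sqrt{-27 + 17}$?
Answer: $- 23 i \sqrt{10} \approx - 72.732 i$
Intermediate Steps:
$n = i \sqrt{10}$ ($n = \sqrt{-10} = i \sqrt{10} \approx 3.1623 i$)
$T{\left(8,-31 \right)} n = \left(8 - 31\right) i \sqrt{10} = - 23 i \sqrt{10}$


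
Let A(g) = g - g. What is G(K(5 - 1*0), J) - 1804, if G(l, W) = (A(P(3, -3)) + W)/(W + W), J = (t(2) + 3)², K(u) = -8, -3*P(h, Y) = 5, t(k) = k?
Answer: -3607/2 ≈ -1803.5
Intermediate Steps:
P(h, Y) = -5/3 (P(h, Y) = -⅓*5 = -5/3)
J = 25 (J = (2 + 3)² = 5² = 25)
A(g) = 0
G(l, W) = ½ (G(l, W) = (0 + W)/(W + W) = W/((2*W)) = W*(1/(2*W)) = ½)
G(K(5 - 1*0), J) - 1804 = ½ - 1804 = -3607/2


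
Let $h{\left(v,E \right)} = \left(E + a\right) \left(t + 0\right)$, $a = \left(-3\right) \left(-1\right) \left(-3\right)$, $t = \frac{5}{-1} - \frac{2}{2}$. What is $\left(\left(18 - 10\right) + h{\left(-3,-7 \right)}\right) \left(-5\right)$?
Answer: $-520$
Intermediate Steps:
$t = -6$ ($t = 5 \left(-1\right) - 1 = -5 - 1 = -6$)
$a = -9$ ($a = 3 \left(-3\right) = -9$)
$h{\left(v,E \right)} = 54 - 6 E$ ($h{\left(v,E \right)} = \left(E - 9\right) \left(-6 + 0\right) = \left(-9 + E\right) \left(-6\right) = 54 - 6 E$)
$\left(\left(18 - 10\right) + h{\left(-3,-7 \right)}\right) \left(-5\right) = \left(\left(18 - 10\right) + \left(54 - -42\right)\right) \left(-5\right) = \left(8 + \left(54 + 42\right)\right) \left(-5\right) = \left(8 + 96\right) \left(-5\right) = 104 \left(-5\right) = -520$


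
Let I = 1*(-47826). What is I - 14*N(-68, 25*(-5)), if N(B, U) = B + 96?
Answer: -48218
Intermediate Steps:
N(B, U) = 96 + B
I = -47826
I - 14*N(-68, 25*(-5)) = -47826 - 14*(96 - 68) = -47826 - 14*28 = -47826 - 1*392 = -47826 - 392 = -48218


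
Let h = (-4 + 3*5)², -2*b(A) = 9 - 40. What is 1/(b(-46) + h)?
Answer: 2/273 ≈ 0.0073260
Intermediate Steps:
b(A) = 31/2 (b(A) = -(9 - 40)/2 = -½*(-31) = 31/2)
h = 121 (h = (-4 + 15)² = 11² = 121)
1/(b(-46) + h) = 1/(31/2 + 121) = 1/(273/2) = 2/273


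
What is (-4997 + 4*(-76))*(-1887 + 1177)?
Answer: 3763710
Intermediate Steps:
(-4997 + 4*(-76))*(-1887 + 1177) = (-4997 - 304)*(-710) = -5301*(-710) = 3763710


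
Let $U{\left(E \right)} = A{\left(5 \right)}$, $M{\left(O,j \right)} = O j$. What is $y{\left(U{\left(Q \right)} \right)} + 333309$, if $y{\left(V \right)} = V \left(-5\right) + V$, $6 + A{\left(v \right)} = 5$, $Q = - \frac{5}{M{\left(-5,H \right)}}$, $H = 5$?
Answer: $333313$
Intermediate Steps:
$Q = \frac{1}{5}$ ($Q = - \frac{5}{\left(-5\right) 5} = - \frac{5}{-25} = \left(-5\right) \left(- \frac{1}{25}\right) = \frac{1}{5} \approx 0.2$)
$A{\left(v \right)} = -1$ ($A{\left(v \right)} = -6 + 5 = -1$)
$U{\left(E \right)} = -1$
$y{\left(V \right)} = - 4 V$ ($y{\left(V \right)} = - 5 V + V = - 4 V$)
$y{\left(U{\left(Q \right)} \right)} + 333309 = \left(-4\right) \left(-1\right) + 333309 = 4 + 333309 = 333313$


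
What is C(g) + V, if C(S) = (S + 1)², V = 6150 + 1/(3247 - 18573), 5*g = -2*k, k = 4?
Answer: 2356510409/383150 ≈ 6150.4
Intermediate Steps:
g = -8/5 (g = (-2*4)/5 = (⅕)*(-8) = -8/5 ≈ -1.6000)
V = 94254899/15326 (V = 6150 + 1/(-15326) = 6150 - 1/15326 = 94254899/15326 ≈ 6150.0)
C(S) = (1 + S)²
C(g) + V = (1 - 8/5)² + 94254899/15326 = (-⅗)² + 94254899/15326 = 9/25 + 94254899/15326 = 2356510409/383150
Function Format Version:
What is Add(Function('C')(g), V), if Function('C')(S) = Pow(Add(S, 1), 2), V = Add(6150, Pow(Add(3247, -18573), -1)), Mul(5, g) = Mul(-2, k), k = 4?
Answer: Rational(2356510409, 383150) ≈ 6150.4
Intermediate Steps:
g = Rational(-8, 5) (g = Mul(Rational(1, 5), Mul(-2, 4)) = Mul(Rational(1, 5), -8) = Rational(-8, 5) ≈ -1.6000)
V = Rational(94254899, 15326) (V = Add(6150, Pow(-15326, -1)) = Add(6150, Rational(-1, 15326)) = Rational(94254899, 15326) ≈ 6150.0)
Function('C')(S) = Pow(Add(1, S), 2)
Add(Function('C')(g), V) = Add(Pow(Add(1, Rational(-8, 5)), 2), Rational(94254899, 15326)) = Add(Pow(Rational(-3, 5), 2), Rational(94254899, 15326)) = Add(Rational(9, 25), Rational(94254899, 15326)) = Rational(2356510409, 383150)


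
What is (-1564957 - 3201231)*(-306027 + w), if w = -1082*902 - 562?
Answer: 6112888717964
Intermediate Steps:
w = -976526 (w = -975964 - 562 = -976526)
(-1564957 - 3201231)*(-306027 + w) = (-1564957 - 3201231)*(-306027 - 976526) = -4766188*(-1282553) = 6112888717964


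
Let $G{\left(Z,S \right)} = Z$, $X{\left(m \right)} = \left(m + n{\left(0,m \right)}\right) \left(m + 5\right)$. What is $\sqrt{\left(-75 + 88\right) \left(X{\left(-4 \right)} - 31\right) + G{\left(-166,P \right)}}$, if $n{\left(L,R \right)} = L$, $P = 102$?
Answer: $3 i \sqrt{69} \approx 24.92 i$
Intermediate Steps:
$X{\left(m \right)} = m \left(5 + m\right)$ ($X{\left(m \right)} = \left(m + 0\right) \left(m + 5\right) = m \left(5 + m\right)$)
$\sqrt{\left(-75 + 88\right) \left(X{\left(-4 \right)} - 31\right) + G{\left(-166,P \right)}} = \sqrt{\left(-75 + 88\right) \left(- 4 \left(5 - 4\right) - 31\right) - 166} = \sqrt{13 \left(\left(-4\right) 1 - 31\right) - 166} = \sqrt{13 \left(-4 - 31\right) - 166} = \sqrt{13 \left(-35\right) - 166} = \sqrt{-455 - 166} = \sqrt{-621} = 3 i \sqrt{69}$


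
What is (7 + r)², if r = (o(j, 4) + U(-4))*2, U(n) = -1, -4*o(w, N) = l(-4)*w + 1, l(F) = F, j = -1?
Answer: 25/4 ≈ 6.2500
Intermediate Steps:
o(w, N) = -¼ + w (o(w, N) = -(-4*w + 1)/4 = -(1 - 4*w)/4 = -¼ + w)
r = -9/2 (r = ((-¼ - 1) - 1)*2 = (-5/4 - 1)*2 = -9/4*2 = -9/2 ≈ -4.5000)
(7 + r)² = (7 - 9/2)² = (5/2)² = 25/4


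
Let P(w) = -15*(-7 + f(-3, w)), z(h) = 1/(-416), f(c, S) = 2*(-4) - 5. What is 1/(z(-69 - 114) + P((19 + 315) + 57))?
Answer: 416/124799 ≈ 0.0033334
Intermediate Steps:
f(c, S) = -13 (f(c, S) = -8 - 5 = -13)
z(h) = -1/416
P(w) = 300 (P(w) = -15*(-7 - 13) = -15*(-20) = 300)
1/(z(-69 - 114) + P((19 + 315) + 57)) = 1/(-1/416 + 300) = 1/(124799/416) = 416/124799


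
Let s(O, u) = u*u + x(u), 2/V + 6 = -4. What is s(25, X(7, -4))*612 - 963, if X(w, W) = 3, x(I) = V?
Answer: 22113/5 ≈ 4422.6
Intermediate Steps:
V = -⅕ (V = 2/(-6 - 4) = 2/(-10) = 2*(-⅒) = -⅕ ≈ -0.20000)
x(I) = -⅕
s(O, u) = -⅕ + u² (s(O, u) = u*u - ⅕ = u² - ⅕ = -⅕ + u²)
s(25, X(7, -4))*612 - 963 = (-⅕ + 3²)*612 - 963 = (-⅕ + 9)*612 - 963 = (44/5)*612 - 963 = 26928/5 - 963 = 22113/5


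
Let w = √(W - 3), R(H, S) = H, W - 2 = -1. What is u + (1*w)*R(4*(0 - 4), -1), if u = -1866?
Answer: -1866 - 16*I*√2 ≈ -1866.0 - 22.627*I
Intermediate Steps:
W = 1 (W = 2 - 1 = 1)
w = I*√2 (w = √(1 - 3) = √(-2) = I*√2 ≈ 1.4142*I)
u + (1*w)*R(4*(0 - 4), -1) = -1866 + (1*(I*√2))*(4*(0 - 4)) = -1866 + (I*√2)*(4*(-4)) = -1866 + (I*√2)*(-16) = -1866 - 16*I*√2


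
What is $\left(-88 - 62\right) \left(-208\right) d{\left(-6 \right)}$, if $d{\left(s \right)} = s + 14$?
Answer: $249600$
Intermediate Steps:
$d{\left(s \right)} = 14 + s$
$\left(-88 - 62\right) \left(-208\right) d{\left(-6 \right)} = \left(-88 - 62\right) \left(-208\right) \left(14 - 6\right) = \left(-150\right) \left(-208\right) 8 = 31200 \cdot 8 = 249600$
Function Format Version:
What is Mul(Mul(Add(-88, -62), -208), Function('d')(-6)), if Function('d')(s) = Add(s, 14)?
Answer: 249600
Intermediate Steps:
Function('d')(s) = Add(14, s)
Mul(Mul(Add(-88, -62), -208), Function('d')(-6)) = Mul(Mul(Add(-88, -62), -208), Add(14, -6)) = Mul(Mul(-150, -208), 8) = Mul(31200, 8) = 249600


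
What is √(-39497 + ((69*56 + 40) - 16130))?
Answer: 3*I*√5747 ≈ 227.43*I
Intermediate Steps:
√(-39497 + ((69*56 + 40) - 16130)) = √(-39497 + ((3864 + 40) - 16130)) = √(-39497 + (3904 - 16130)) = √(-39497 - 12226) = √(-51723) = 3*I*√5747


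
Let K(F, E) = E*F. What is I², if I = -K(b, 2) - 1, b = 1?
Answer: 9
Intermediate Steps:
I = -3 (I = -2 - 1 = -3)
I² = (-3)² = 9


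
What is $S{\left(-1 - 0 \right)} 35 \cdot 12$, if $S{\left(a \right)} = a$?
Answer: $-420$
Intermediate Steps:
$S{\left(-1 - 0 \right)} 35 \cdot 12 = \left(-1 - 0\right) 35 \cdot 12 = \left(-1 + 0\right) 35 \cdot 12 = \left(-1\right) 35 \cdot 12 = \left(-35\right) 12 = -420$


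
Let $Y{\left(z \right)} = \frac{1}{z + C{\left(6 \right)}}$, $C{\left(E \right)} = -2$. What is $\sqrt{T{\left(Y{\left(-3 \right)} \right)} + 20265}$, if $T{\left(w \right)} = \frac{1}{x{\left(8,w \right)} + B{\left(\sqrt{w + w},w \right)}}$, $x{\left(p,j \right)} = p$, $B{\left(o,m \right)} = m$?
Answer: $\frac{2 \sqrt{7705815}}{39} \approx 142.36$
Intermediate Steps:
$Y{\left(z \right)} = \frac{1}{-2 + z}$ ($Y{\left(z \right)} = \frac{1}{z - 2} = \frac{1}{-2 + z}$)
$T{\left(w \right)} = \frac{1}{8 + w}$
$\sqrt{T{\left(Y{\left(-3 \right)} \right)} + 20265} = \sqrt{\frac{1}{8 + \frac{1}{-2 - 3}} + 20265} = \sqrt{\frac{1}{8 + \frac{1}{-5}} + 20265} = \sqrt{\frac{1}{8 - \frac{1}{5}} + 20265} = \sqrt{\frac{1}{\frac{39}{5}} + 20265} = \sqrt{\frac{5}{39} + 20265} = \sqrt{\frac{790340}{39}} = \frac{2 \sqrt{7705815}}{39}$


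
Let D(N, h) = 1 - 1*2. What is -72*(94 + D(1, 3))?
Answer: -6696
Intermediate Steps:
D(N, h) = -1 (D(N, h) = 1 - 2 = -1)
-72*(94 + D(1, 3)) = -72*(94 - 1) = -72*93 = -6696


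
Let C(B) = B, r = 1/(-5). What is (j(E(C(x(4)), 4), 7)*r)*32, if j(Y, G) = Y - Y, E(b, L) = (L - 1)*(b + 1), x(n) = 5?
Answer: 0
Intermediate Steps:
r = -⅕ ≈ -0.20000
E(b, L) = (1 + b)*(-1 + L) (E(b, L) = (-1 + L)*(1 + b) = (1 + b)*(-1 + L))
j(Y, G) = 0
(j(E(C(x(4)), 4), 7)*r)*32 = (0*(-⅕))*32 = 0*32 = 0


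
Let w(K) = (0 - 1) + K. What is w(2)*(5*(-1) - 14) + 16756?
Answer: 16737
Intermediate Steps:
w(K) = -1 + K
w(2)*(5*(-1) - 14) + 16756 = (-1 + 2)*(5*(-1) - 14) + 16756 = 1*(-5 - 14) + 16756 = 1*(-19) + 16756 = -19 + 16756 = 16737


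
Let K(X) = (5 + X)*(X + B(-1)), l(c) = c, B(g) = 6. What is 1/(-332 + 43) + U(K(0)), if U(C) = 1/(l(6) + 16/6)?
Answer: 841/7514 ≈ 0.11192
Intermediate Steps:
K(X) = (5 + X)*(6 + X) (K(X) = (5 + X)*(X + 6) = (5 + X)*(6 + X))
U(C) = 3/26 (U(C) = 1/(6 + 16/6) = 1/(6 + 16*(⅙)) = 1/(6 + 8/3) = 1/(26/3) = 3/26)
1/(-332 + 43) + U(K(0)) = 1/(-332 + 43) + 3/26 = 1/(-289) + 3/26 = -1/289 + 3/26 = 841/7514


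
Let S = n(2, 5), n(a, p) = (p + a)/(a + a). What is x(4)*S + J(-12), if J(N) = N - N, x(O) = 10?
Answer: 35/2 ≈ 17.500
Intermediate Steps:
J(N) = 0
n(a, p) = (a + p)/(2*a) (n(a, p) = (a + p)/((2*a)) = (a + p)*(1/(2*a)) = (a + p)/(2*a))
S = 7/4 (S = (1/2)*(2 + 5)/2 = (1/2)*(1/2)*7 = 7/4 ≈ 1.7500)
x(4)*S + J(-12) = 10*(7/4) + 0 = 35/2 + 0 = 35/2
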